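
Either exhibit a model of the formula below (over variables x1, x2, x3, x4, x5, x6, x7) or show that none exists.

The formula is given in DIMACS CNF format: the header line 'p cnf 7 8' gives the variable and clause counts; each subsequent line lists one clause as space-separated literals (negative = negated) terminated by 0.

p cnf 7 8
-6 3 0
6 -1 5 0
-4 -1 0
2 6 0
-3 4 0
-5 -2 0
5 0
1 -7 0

x1=False, x2=False, x3=True, x4=True, x5=True, x6=True, x7=False

(x5) alone gives x5 = True.
(¬x2) alone gives x2 = False.
(x6) alone gives x6 = True.
(x3) alone gives x3 = True.
(x4) alone gives x4 = True.
(¬x1) alone gives x1 = False.
(¬x7) alone gives x7 = False.
This assignment satisfies each clause.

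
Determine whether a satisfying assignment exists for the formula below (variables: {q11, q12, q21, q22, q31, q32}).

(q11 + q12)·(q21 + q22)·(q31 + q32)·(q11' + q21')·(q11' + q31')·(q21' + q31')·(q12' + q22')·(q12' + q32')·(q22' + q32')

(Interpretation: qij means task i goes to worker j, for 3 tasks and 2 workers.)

Case q11 = 1:
Unit clause (q21') forces q21 = 0.
Unit clause (q22) forces q22 = 1.
Unit clause (q31') forces q31 = 0.
Unit clause (q32) forces q32 = 1.
But (q32') is also a unit clause — contradiction.
Backtrack on q11: now try q11 = 0.
Unit clause (q12) forces q12 = 1.
Unit clause (q22') forces q22 = 0.
Unit clause (q21) forces q21 = 1.
Unit clause (q31') forces q31 = 0.
Unit clause (q32) forces q32 = 1.
But (q32') is also a unit clause — contradiction.
Neither q11 = 1 nor q11 = 0 works.
No assignment satisfies every clause.

Unsatisfiable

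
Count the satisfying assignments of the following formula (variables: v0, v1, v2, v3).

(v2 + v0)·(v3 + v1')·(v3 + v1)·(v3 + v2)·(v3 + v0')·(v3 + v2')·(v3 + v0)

There are 2^4 = 16 truth assignments over (v0, v1, v2, v3).
Check each against the 7 clauses (columns in the order v0, v1, v2, v3):
  F F F F  ✗ fails (v2 + v0)
  F F F T  ✗ fails (v2 + v0)
  F F T F  ✗ fails (v3 + v1)
  F F T T  ✓ satisfies all
  F T F F  ✗ fails (v2 + v0)
  F T F T  ✗ fails (v2 + v0)
  F T T F  ✗ fails (v3 + v1')
  F T T T  ✓ satisfies all
  T F F F  ✗ fails (v3 + v1)
  T F F T  ✓ satisfies all
  T F T F  ✗ fails (v3 + v1)
  T F T T  ✓ satisfies all
  T T F F  ✗ fails (v3 + v1')
  T T F T  ✓ satisfies all
  T T T F  ✗ fails (v3 + v1')
  T T T T  ✓ satisfies all
6 of the 16 rows are models.

6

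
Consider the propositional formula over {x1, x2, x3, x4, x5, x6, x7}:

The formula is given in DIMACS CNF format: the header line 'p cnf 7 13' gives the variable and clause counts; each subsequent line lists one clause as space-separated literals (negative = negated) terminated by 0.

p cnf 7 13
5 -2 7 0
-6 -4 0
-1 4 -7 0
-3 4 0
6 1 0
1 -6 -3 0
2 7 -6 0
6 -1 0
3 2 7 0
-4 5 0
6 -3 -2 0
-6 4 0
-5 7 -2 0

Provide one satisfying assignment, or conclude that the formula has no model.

UNSATISFIABLE

Branch on x6: set x6 = False.
The clause (x1) is unit, so x1 = True.
But (¬x1) is also a unit clause — contradiction.
So x6 must be the other value — set x6 = True.
The clause (¬x4) is unit, so x4 = False.
But (x4) is also a unit clause — contradiction.
Either choice for x6 ends in contradiction.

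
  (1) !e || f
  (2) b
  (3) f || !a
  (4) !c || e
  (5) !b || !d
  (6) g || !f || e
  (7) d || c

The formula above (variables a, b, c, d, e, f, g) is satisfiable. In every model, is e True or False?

Suppose e = false.
The clause (b) is unit, so b = true.
The clause (!c) is unit, so c = false.
The clause (!d) is unit, so d = false.
But (d) is also a unit clause — contradiction.
So every satisfying assignment has e = True.

True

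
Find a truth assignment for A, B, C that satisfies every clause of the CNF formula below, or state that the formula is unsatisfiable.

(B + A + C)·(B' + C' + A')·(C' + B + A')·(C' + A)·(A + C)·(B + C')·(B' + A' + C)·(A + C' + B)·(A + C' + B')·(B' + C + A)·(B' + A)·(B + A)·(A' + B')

A ↦ 1; B ↦ 0; C ↦ 0

Case C = 0:
The clause (A) is unit, so A = 1.
The clause (B') is unit, so B = 0.
Every clause now holds.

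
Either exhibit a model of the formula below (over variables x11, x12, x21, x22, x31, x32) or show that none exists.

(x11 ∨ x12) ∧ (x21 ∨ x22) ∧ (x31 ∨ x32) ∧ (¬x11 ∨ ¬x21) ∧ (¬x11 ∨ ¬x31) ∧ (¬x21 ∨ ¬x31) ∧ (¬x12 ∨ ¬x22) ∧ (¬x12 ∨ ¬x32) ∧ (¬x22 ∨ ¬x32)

UNSATISFIABLE

Branch on x11: set x11 = True.
Unit clause (¬x21) forces x21 = False.
Unit clause (x22) forces x22 = True.
Unit clause (¬x31) forces x31 = False.
Unit clause (x32) forces x32 = True.
That conflicts with the unit clause (¬x32).
Backtrack on x11: now try x11 = False.
Unit clause (x12) forces x12 = True.
Unit clause (¬x22) forces x22 = False.
Unit clause (x21) forces x21 = True.
Unit clause (¬x31) forces x31 = False.
Unit clause (x32) forces x32 = True.
That conflicts with the unit clause (¬x32).
Either choice for x11 ends in contradiction.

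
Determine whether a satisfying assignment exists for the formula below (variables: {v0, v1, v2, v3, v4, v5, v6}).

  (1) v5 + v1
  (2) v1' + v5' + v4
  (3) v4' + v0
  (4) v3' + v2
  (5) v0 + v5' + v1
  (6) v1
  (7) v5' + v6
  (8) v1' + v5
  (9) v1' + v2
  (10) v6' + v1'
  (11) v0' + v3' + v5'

The clause (v1) is unit, so v1 = 1.
The clause (v5) is unit, so v5 = 1.
The clause (v4) is unit, so v4 = 1.
The clause (v0) is unit, so v0 = 1.
The clause (v6) is unit, so v6 = 1.
Now (v6') is unsatisfied and unit — conflict.
No assignment satisfies every clause.

No, unsatisfiable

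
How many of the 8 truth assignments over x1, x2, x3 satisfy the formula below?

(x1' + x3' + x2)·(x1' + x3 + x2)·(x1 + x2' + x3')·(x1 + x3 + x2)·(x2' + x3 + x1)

3

There are 2^3 = 8 truth assignments over (x1, x2, x3).
Split on x3. With x3 = 1, the clauses containing x3 are satisfied and x3' drops from the rest; 2 of the 2^2 = 4 assignments to the other variables satisfy what remains.
With x3 = 0, by the same count on the reduced clause set, 1 assignment works.
(One model: x1=F, x2=F, x3=T.)
Total: 2 + 1 = 3.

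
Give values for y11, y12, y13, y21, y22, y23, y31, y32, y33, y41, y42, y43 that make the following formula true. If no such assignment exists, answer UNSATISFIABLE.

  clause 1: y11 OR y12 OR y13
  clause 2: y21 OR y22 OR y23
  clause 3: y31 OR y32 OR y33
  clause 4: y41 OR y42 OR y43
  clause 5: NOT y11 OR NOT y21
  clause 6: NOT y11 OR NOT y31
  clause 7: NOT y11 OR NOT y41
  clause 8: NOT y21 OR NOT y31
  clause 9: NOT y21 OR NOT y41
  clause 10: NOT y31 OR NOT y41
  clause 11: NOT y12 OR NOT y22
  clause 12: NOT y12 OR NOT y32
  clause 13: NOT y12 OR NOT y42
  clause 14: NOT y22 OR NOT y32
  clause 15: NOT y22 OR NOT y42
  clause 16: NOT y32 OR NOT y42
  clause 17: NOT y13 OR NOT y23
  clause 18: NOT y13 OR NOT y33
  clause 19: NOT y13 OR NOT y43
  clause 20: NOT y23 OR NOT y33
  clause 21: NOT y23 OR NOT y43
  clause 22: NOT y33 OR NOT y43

UNSATISFIABLE

Case y11 = false:
Case y12 = true:
(NOT y22) alone gives y22 = false.
(NOT y32) alone gives y32 = false.
(NOT y42) alone gives y42 = false.
Case y21 = true:
(NOT y31) alone gives y31 = false.
(y33) alone gives y33 = true.
(NOT y41) alone gives y41 = false.
(y43) alone gives y43 = true.
But (NOT y43) is also a unit clause — contradiction.
Undo y21 and try y21 = false.
(y23) alone gives y23 = true.
(NOT y13) alone gives y13 = false.
(NOT y33) alone gives y33 = false.
(y31) alone gives y31 = true.
(NOT y41) alone gives y41 = false.
(y43) alone gives y43 = true.
But (NOT y43) is also a unit clause — contradiction.
Either choice for y21 ends in contradiction.
Undo y12 and try y12 = false.
(y13) alone gives y13 = true.
(NOT y23) alone gives y23 = false.
(NOT y33) alone gives y33 = false.
(NOT y43) alone gives y43 = false.
Case y21 = true:
(NOT y31) alone gives y31 = false.
(y32) alone gives y32 = true.
(NOT y41) alone gives y41 = false.
(y42) alone gives y42 = true.
But (NOT y42) is also a unit clause — contradiction.
Undo y21 and try y21 = false.
(y22) alone gives y22 = true.
(NOT y32) alone gives y32 = false.
(y31) alone gives y31 = true.
(NOT y41) alone gives y41 = false.
(y42) alone gives y42 = true.
But (NOT y42) is also a unit clause — contradiction.
Either choice for y21 ends in contradiction.
Either choice for y12 ends in contradiction.
Undo y11 and try y11 = true.
(NOT y21) alone gives y21 = false.
(NOT y31) alone gives y31 = false.
(NOT y41) alone gives y41 = false.
Case y22 = true:
(NOT y12) alone gives y12 = false.
(NOT y32) alone gives y32 = false.
(y33) alone gives y33 = true.
(NOT y42) alone gives y42 = false.
(y43) alone gives y43 = true.
But (NOT y43) is also a unit clause — contradiction.
Undo y22 and try y22 = false.
(y23) alone gives y23 = true.
(NOT y13) alone gives y13 = false.
(NOT y33) alone gives y33 = false.
(y32) alone gives y32 = true.
(NOT y12) alone gives y12 = false.
(NOT y42) alone gives y42 = false.
(y43) alone gives y43 = true.
But (NOT y43) is also a unit clause — contradiction.
Either choice for y22 ends in contradiction.
Either choice for y11 ends in contradiction.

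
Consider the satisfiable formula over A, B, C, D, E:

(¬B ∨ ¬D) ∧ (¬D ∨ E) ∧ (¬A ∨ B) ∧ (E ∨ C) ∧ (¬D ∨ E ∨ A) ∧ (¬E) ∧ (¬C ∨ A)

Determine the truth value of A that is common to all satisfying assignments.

Suppose A = False.
The clause (¬E) is unit, so E = False.
The clause (¬D) is unit, so D = False.
The clause (C) is unit, so C = True.
That conflicts with the unit clause (¬C).
So every satisfying assignment has A = True.

True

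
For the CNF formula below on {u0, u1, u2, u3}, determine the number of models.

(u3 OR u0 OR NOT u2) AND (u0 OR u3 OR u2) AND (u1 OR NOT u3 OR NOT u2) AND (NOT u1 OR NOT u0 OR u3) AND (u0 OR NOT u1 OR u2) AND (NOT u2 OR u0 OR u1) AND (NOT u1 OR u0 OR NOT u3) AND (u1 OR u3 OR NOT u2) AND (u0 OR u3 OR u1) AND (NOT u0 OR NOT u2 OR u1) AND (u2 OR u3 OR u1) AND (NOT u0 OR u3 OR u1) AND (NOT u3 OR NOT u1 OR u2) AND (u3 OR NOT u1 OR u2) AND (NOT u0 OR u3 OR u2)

There are 2^4 = 16 truth assignments over (u0, u1, u2, u3).
Check each against the 15 clauses (columns in the order u0, u1, u2, u3):
  F F F F  ✗ fails (u0 OR u3 OR u2)
  F F F T  ✓ satisfies all
  F F T F  ✗ fails (u3 OR u0 OR NOT u2)
  F F T T  ✗ fails (u1 OR NOT u3 OR NOT u2)
  F T F F  ✗ fails (u0 OR u3 OR u2)
  F T F T  ✗ fails (u0 OR NOT u1 OR u2)
  F T T F  ✗ fails (u3 OR u0 OR NOT u2)
  F T T T  ✗ fails (NOT u1 OR u0 OR NOT u3)
  T F F F  ✗ fails (u2 OR u3 OR u1)
  T F F T  ✓ satisfies all
  T F T F  ✗ fails (u1 OR u3 OR NOT u2)
  T F T T  ✗ fails (u1 OR NOT u3 OR NOT u2)
  T T F F  ✗ fails (NOT u1 OR NOT u0 OR u3)
  T T F T  ✗ fails (NOT u3 OR NOT u1 OR u2)
  T T T F  ✗ fails (NOT u1 OR NOT u0 OR u3)
  T T T T  ✓ satisfies all
3 of the 16 rows are models.

3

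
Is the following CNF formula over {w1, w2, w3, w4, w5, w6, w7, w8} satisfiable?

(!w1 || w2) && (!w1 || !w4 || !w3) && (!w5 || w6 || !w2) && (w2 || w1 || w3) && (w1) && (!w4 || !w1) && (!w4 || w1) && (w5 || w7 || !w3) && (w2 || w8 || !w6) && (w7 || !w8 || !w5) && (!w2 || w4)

Unsatisfiable

The clause (w1) is unit, so w1 = true.
The clause (w2) is unit, so w2 = true.
The clause (!w4) is unit, so w4 = false.
But (w4) is also a unit clause — contradiction.
No assignment satisfies every clause.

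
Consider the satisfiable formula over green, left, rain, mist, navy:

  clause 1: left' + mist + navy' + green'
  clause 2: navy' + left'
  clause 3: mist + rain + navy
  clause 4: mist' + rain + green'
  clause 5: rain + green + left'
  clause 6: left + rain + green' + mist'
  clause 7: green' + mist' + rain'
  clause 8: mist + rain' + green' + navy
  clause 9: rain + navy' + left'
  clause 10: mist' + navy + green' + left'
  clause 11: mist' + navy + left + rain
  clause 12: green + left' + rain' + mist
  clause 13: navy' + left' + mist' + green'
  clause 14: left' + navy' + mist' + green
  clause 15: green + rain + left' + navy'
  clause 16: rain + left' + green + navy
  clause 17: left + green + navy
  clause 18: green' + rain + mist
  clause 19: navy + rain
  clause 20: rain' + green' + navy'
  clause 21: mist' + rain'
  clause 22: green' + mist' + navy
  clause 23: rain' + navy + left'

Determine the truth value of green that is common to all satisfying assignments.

Suppose green = 1.
Branch on navy: set navy = 0.
The clause (rain) is unit, so rain = 1.
The clause (mist') is unit, so mist = 0.
But (mist) is also a unit clause — contradiction.
So navy must be the other value — set navy = 1.
The clause (left') is unit, so left = 0.
The clause (rain') is unit, so rain = 0.
The clause (mist') is unit, so mist = 0.
But (mist) is also a unit clause — contradiction.
Neither navy = 1 nor navy = 0 works.
So every satisfying assignment has green = False.

False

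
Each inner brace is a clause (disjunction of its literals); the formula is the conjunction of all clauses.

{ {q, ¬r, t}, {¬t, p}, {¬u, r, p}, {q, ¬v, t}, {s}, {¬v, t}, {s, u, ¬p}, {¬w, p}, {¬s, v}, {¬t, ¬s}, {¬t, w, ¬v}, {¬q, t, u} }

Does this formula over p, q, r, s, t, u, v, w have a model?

No, unsatisfiable

From the singleton clause (s), s = True.
From the singleton clause (v), v = True.
From the singleton clause (t), t = True.
Now (¬t) is unsatisfied and unit — conflict.
No assignment satisfies every clause.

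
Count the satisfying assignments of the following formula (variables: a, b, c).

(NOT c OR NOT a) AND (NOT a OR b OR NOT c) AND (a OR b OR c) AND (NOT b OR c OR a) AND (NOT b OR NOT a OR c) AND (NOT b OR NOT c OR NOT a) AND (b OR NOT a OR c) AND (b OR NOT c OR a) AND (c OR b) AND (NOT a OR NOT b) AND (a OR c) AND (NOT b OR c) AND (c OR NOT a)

1

There are 2^3 = 8 truth assignments over (a, b, c).
Check each against the 13 clauses (columns in the order a, b, c):
  F F F  ✗ fails (a OR b OR c)
  F F T  ✗ fails (b OR NOT c OR a)
  F T F  ✗ fails (NOT b OR c OR a)
  F T T  ✓ satisfies all
  T F F  ✗ fails (b OR NOT a OR c)
  T F T  ✗ fails (NOT c OR NOT a)
  T T F  ✗ fails (NOT b OR NOT a OR c)
  T T T  ✗ fails (NOT c OR NOT a)
1 of the 8 rows is a model.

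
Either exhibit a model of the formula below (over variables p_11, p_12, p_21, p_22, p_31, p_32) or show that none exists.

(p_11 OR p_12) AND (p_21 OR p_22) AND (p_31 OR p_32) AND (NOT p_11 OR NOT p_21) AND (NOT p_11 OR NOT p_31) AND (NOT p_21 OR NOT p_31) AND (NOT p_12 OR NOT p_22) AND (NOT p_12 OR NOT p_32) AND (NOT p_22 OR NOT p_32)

UNSATISFIABLE

Branch on p_11: set p_11 = true.
From the singleton clause (NOT p_21), p_21 = false.
From the singleton clause (p_22), p_22 = true.
From the singleton clause (NOT p_31), p_31 = false.
From the singleton clause (p_32), p_32 = true.
Now (NOT p_32) is unsatisfied and unit — conflict.
Backtrack on p_11: now try p_11 = false.
From the singleton clause (p_12), p_12 = true.
From the singleton clause (NOT p_22), p_22 = false.
From the singleton clause (p_21), p_21 = true.
From the singleton clause (NOT p_31), p_31 = false.
From the singleton clause (p_32), p_32 = true.
Now (NOT p_32) is unsatisfied and unit — conflict.
Both values of p_11 lead to a conflict.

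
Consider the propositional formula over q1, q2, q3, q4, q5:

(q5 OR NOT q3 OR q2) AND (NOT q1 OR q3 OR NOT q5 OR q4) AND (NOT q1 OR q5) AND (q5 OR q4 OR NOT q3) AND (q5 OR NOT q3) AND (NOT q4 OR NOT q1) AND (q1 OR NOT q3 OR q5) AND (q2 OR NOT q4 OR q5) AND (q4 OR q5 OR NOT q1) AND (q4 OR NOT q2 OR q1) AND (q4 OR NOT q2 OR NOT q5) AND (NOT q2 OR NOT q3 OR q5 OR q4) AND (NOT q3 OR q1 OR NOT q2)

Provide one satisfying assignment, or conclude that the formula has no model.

q1=false, q2=true, q3=false, q4=true, q5=false

Case q1 = false:
Case q5 = false:
Unit clause (NOT q3) forces q3 = false.
Case q2 = true:
Unit clause (q4) forces q4 = true.
Every clause now holds.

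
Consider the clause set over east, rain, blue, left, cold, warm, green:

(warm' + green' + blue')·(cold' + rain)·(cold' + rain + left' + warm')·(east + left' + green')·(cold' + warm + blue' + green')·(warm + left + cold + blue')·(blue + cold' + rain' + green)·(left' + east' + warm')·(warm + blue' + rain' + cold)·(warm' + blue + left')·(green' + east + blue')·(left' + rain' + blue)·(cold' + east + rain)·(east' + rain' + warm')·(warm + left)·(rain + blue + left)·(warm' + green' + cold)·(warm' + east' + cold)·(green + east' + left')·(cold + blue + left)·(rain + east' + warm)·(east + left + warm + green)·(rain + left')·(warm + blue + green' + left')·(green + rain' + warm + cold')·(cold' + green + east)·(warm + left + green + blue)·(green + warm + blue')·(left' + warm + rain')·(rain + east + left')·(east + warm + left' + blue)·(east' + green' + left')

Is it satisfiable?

Yes

Case cold = 0:
Case warm = 1:
(green') alone gives green = 0.
(east') alone gives east = 0.
Case blue = 1:
Case rain = 1:
All clauses hold; left can take either value.
A satisfying assignment: east: 0,  rain: 1,  blue: 1,  left: 0,  cold: 0,  warm: 1,  green: 0.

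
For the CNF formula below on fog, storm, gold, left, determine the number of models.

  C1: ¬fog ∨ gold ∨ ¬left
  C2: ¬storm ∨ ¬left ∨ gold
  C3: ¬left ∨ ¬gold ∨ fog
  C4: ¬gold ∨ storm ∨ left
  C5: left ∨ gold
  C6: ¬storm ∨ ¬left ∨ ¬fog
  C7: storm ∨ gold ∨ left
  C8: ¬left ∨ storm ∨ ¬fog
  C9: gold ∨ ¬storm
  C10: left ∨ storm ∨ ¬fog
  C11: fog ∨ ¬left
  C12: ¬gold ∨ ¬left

There are 2^4 = 16 truth assignments over (fog, storm, gold, left).
Check each against the 12 clauses (columns in the order fog, storm, gold, left):
  F F F F  ✗ fails (left ∨ gold)
  F F F T  ✗ fails (fog ∨ ¬left)
  F F T F  ✗ fails (¬gold ∨ storm ∨ left)
  F F T T  ✗ fails (¬left ∨ ¬gold ∨ fog)
  F T F F  ✗ fails (left ∨ gold)
  F T F T  ✗ fails (¬storm ∨ ¬left ∨ gold)
  F T T F  ✓ satisfies all
  F T T T  ✗ fails (¬left ∨ ¬gold ∨ fog)
  T F F F  ✗ fails (left ∨ gold)
  T F F T  ✗ fails (¬fog ∨ gold ∨ ¬left)
  T F T F  ✗ fails (¬gold ∨ storm ∨ left)
  T F T T  ✗ fails (¬left ∨ storm ∨ ¬fog)
  T T F F  ✗ fails (left ∨ gold)
  T T F T  ✗ fails (¬fog ∨ gold ∨ ¬left)
  T T T F  ✓ satisfies all
  T T T T  ✗ fails (¬storm ∨ ¬left ∨ ¬fog)
2 of the 16 rows are models.

2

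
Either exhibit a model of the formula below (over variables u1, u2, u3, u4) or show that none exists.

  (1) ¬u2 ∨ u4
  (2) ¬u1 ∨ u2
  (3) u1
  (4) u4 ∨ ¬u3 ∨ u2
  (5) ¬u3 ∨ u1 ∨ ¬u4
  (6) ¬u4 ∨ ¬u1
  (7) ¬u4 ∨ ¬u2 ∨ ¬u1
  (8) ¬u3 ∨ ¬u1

(u1) alone gives u1 = True.
(u2) alone gives u2 = True.
(u4) alone gives u4 = True.
But (¬u4) is also a unit clause — contradiction.

UNSATISFIABLE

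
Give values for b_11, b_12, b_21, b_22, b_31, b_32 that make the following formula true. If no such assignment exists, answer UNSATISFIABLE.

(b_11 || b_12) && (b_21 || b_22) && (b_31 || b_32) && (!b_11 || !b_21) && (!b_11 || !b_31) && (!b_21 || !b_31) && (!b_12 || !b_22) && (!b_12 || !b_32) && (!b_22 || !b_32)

Suppose b_11 = true.
Unit clause (!b_21) forces b_21 = false.
Unit clause (b_22) forces b_22 = true.
Unit clause (!b_31) forces b_31 = false.
Unit clause (b_32) forces b_32 = true.
But (!b_32) is also a unit clause — contradiction.
So b_11 must be the other value — set b_11 = false.
Unit clause (b_12) forces b_12 = true.
Unit clause (!b_22) forces b_22 = false.
Unit clause (b_21) forces b_21 = true.
Unit clause (!b_31) forces b_31 = false.
Unit clause (b_32) forces b_32 = true.
But (!b_32) is also a unit clause — contradiction.
Both values of b_11 lead to a conflict.

UNSATISFIABLE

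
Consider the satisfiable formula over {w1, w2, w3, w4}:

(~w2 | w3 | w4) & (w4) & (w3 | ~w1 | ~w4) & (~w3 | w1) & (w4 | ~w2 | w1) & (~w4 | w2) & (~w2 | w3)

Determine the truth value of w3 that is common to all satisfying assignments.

True

Suppose w3 = 0.
Unit clause (w4) forces w4 = 1.
Unit clause (~w1) forces w1 = 0.
Unit clause (w2) forces w2 = 1.
That conflicts with the unit clause (~w2).
So every satisfying assignment has w3 = True.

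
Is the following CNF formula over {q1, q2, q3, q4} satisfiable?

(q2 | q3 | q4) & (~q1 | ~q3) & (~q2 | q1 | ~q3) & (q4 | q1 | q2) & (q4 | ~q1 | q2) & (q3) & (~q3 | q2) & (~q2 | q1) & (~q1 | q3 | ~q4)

(q3) alone gives q3 = 1.
(~q1) alone gives q1 = 0.
(~q2) alone gives q2 = 0.
But (q2) is also a unit clause — contradiction.
No assignment satisfies every clause.

No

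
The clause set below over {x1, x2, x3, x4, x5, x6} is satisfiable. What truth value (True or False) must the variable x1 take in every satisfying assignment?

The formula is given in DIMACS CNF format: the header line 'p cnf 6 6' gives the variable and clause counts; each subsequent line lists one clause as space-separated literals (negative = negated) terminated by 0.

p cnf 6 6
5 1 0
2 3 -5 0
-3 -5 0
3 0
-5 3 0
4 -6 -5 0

Suppose x1 = False.
(x5) alone gives x5 = True.
(¬x3) alone gives x3 = False.
Now (x3) is unsatisfied and unit — conflict.
So every satisfying assignment has x1 = True.

True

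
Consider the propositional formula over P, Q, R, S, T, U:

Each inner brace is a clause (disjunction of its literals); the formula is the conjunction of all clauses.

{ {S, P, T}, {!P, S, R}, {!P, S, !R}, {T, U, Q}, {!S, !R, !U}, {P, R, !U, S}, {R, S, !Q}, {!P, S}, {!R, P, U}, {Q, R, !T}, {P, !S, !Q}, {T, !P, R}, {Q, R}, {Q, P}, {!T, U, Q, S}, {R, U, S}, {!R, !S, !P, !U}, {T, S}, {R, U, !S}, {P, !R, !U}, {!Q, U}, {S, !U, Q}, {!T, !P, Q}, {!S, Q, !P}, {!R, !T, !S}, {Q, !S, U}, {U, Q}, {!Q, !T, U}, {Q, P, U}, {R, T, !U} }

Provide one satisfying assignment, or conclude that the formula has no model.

P: true, Q: true, R: false, S: true, T: true, U: true

Branch on P: set P = true.
Unit clause (S) forces S = true.
Unit clause (Q) forces Q = true.
Unit clause (U) forces U = true.
Unit clause (!R) forces R = false.
Unit clause (T) forces T = true.
All clauses are satisfied.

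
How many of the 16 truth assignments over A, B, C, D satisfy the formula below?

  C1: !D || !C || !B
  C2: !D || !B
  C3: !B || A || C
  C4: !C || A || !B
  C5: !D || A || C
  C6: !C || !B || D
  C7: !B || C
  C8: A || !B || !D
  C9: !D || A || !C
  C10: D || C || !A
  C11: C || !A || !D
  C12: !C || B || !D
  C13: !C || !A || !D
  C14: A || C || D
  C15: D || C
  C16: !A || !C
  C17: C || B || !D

There are 2^4 = 16 truth assignments over (A, B, C, D).
Check each against the 17 clauses (columns in the order A, B, C, D):
  F F F F  ✗ fails (A || C || D)
  F F F T  ✗ fails (!D || A || C)
  F F T F  ✓ satisfies all
  F F T T  ✗ fails (!D || A || !C)
  F T F F  ✗ fails (!B || A || C)
  F T F T  ✗ fails (!D || !B)
  F T T F  ✗ fails (!C || A || !B)
  F T T T  ✗ fails (!D || !C || !B)
  T F F F  ✗ fails (D || C || !A)
  T F F T  ✗ fails (C || !A || !D)
  T F T F  ✗ fails (!A || !C)
  T F T T  ✗ fails (!C || B || !D)
  T T F F  ✗ fails (!B || C)
  T T F T  ✗ fails (!D || !B)
  T T T F  ✗ fails (!C || !B || D)
  T T T T  ✗ fails (!D || !C || !B)
1 of the 16 rows is a model.

1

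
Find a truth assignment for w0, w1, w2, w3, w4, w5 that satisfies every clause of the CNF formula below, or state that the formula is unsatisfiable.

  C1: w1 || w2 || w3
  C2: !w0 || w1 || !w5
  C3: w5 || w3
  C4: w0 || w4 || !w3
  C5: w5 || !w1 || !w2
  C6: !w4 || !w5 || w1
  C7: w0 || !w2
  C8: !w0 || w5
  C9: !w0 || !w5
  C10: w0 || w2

UNSATISFIABLE

Suppose w5 = true.
The clause (!w0) is unit, so w0 = false.
The clause (!w2) is unit, so w2 = false.
Now (w2) is unsatisfied and unit — conflict.
Backtrack on w5: now try w5 = false.
The clause (w3) is unit, so w3 = true.
The clause (!w0) is unit, so w0 = false.
The clause (w4) is unit, so w4 = true.
The clause (!w2) is unit, so w2 = false.
Now (w2) is unsatisfied and unit — conflict.
Neither w5 = true nor w5 = false works.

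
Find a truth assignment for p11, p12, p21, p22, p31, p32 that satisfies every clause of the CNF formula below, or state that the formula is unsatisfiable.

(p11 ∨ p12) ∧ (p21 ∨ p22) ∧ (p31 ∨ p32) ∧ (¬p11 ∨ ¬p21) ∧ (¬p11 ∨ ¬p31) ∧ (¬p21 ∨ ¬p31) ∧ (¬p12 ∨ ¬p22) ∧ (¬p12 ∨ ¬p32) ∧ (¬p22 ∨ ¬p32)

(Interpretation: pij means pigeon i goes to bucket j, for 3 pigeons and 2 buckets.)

UNSATISFIABLE

Try p11 = True.
Unit clause (¬p21) forces p21 = False.
Unit clause (p22) forces p22 = True.
Unit clause (¬p31) forces p31 = False.
Unit clause (p32) forces p32 = True.
Now (¬p32) is unsatisfied and unit — conflict.
Backtrack on p11: now try p11 = False.
Unit clause (p12) forces p12 = True.
Unit clause (¬p22) forces p22 = False.
Unit clause (p21) forces p21 = True.
Unit clause (¬p31) forces p31 = False.
Unit clause (p32) forces p32 = True.
Now (¬p32) is unsatisfied and unit — conflict.
Either choice for p11 ends in contradiction.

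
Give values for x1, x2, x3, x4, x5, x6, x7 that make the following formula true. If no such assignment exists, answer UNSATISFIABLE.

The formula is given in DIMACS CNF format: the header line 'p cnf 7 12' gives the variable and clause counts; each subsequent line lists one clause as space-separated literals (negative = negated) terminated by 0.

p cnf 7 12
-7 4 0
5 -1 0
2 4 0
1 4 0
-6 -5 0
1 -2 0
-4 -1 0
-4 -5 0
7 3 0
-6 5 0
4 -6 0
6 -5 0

Suppose x7 = True.
The clause (x4) is unit, so x4 = True.
The clause (¬x1) is unit, so x1 = False.
The clause (¬x2) is unit, so x2 = False.
The clause (¬x5) is unit, so x5 = False.
The clause (¬x6) is unit, so x6 = False.
Every clause is now satisfied; x3 is unconstrained.

x1: False, x2: False, x3: True, x4: True, x5: False, x6: False, x7: True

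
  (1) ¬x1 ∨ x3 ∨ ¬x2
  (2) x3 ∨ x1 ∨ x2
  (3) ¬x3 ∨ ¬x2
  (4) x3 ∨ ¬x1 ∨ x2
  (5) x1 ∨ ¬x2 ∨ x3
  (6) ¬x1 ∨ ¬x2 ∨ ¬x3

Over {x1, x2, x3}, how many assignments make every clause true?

2

There are 2^3 = 8 truth assignments over (x1, x2, x3).
Split on x2. With x2 = True, the clauses containing x2 are satisfied and ¬x2 drops from the rest; 0 of the 2^2 = 4 assignments to the other variables satisfy what remains.
With x2 = False, by the same count on the reduced clause set, 2 assignments work.
(One model: x1=F, x2=F, x3=T.)
Total: 0 + 2 = 2.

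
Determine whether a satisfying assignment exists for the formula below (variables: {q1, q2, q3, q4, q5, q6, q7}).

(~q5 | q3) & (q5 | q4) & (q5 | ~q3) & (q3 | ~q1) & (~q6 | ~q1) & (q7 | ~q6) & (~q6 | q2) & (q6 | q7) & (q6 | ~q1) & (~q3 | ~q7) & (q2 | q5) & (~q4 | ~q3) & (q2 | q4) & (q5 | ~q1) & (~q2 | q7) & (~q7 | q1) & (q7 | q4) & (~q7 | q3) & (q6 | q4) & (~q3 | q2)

No, unsatisfiable

Branch on q5: set q5 = 0.
Unit clause (q4) forces q4 = 1.
Unit clause (~q3) forces q3 = 0.
Unit clause (~q1) forces q1 = 0.
Unit clause (q2) forces q2 = 1.
Unit clause (q7) forces q7 = 1.
But (~q7) is also a unit clause — contradiction.
Backtrack on q5: now try q5 = 1.
Unit clause (q3) forces q3 = 1.
Unit clause (~q7) forces q7 = 0.
Unit clause (~q6) forces q6 = 0.
But (q6) is also a unit clause — contradiction.
Both values of q5 lead to a conflict.
No assignment satisfies every clause.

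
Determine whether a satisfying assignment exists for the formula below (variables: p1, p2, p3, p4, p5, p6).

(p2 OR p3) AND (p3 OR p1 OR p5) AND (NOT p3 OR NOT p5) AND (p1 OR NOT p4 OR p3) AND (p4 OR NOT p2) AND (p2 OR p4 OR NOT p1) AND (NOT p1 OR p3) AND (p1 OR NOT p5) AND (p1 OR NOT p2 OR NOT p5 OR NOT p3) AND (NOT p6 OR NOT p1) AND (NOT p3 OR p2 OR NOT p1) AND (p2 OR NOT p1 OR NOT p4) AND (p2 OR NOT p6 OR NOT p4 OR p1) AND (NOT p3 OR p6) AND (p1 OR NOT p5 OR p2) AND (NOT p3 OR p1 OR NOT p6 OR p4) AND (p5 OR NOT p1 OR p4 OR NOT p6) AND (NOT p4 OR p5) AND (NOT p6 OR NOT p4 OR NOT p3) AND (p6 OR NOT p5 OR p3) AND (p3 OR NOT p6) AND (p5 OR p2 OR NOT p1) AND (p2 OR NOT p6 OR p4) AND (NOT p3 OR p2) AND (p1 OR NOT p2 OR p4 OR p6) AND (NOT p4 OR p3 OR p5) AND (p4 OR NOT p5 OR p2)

Try p2 = true.
From the singleton clause (p4), p4 = true.
From the singleton clause (p5), p5 = true.
From the singleton clause (NOT p3), p3 = false.
From the singleton clause (p1), p1 = true.
But (NOT p1) is also a unit clause — contradiction.
That branch fails; take p2 = false instead.
From the singleton clause (p3), p3 = true.
But (NOT p3) is also a unit clause — contradiction.
Either choice for p2 ends in contradiction.
No assignment satisfies every clause.

No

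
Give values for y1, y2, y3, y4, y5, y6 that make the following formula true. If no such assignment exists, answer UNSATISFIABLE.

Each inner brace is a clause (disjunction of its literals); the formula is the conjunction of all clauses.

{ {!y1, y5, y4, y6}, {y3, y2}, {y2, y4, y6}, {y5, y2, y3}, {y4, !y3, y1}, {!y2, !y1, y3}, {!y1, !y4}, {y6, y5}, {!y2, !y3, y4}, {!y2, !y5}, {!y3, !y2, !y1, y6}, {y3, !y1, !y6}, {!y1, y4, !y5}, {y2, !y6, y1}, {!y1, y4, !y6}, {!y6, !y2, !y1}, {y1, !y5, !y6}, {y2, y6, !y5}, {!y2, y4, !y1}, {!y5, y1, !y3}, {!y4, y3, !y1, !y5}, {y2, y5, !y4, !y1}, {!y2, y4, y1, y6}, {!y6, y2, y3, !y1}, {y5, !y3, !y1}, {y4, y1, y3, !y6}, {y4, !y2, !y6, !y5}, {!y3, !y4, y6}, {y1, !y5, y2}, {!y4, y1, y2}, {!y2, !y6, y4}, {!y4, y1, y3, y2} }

Suppose y3 = true.
Suppose y4 = true.
(!y1) alone gives y1 = false.
(!y5) alone gives y5 = false.
(y6) alone gives y6 = true.
(y2) alone gives y2 = true.
Every clause now holds.

y1=false; y2=true; y3=true; y4=true; y5=false; y6=true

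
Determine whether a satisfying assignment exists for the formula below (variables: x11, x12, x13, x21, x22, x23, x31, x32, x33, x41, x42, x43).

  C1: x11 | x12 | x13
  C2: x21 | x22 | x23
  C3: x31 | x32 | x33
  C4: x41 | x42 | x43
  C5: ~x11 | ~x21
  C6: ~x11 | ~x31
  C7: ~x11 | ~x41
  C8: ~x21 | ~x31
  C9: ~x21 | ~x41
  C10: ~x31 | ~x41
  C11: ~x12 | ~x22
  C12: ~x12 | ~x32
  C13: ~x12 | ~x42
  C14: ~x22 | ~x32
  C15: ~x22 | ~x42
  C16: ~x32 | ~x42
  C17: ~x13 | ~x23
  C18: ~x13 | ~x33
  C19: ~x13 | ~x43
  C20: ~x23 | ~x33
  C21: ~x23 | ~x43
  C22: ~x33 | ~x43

Case x11 = 0:
Case x12 = 1:
(~x22) alone gives x22 = 0.
(~x32) alone gives x32 = 0.
(~x42) alone gives x42 = 0.
Case x21 = 1:
(~x31) alone gives x31 = 0.
(x33) alone gives x33 = 1.
(~x41) alone gives x41 = 0.
(x43) alone gives x43 = 1.
But (~x43) is also a unit clause — contradiction.
So x21 must be the other value — set x21 = 0.
(x23) alone gives x23 = 1.
(~x13) alone gives x13 = 0.
(~x33) alone gives x33 = 0.
(x31) alone gives x31 = 1.
(~x41) alone gives x41 = 0.
(x43) alone gives x43 = 1.
But (~x43) is also a unit clause — contradiction.
Both values of x21 lead to a conflict.
So x12 must be the other value — set x12 = 0.
(x13) alone gives x13 = 1.
(~x23) alone gives x23 = 0.
(~x33) alone gives x33 = 0.
(~x43) alone gives x43 = 0.
Case x21 = 1:
(~x31) alone gives x31 = 0.
(x32) alone gives x32 = 1.
(~x41) alone gives x41 = 0.
(x42) alone gives x42 = 1.
But (~x42) is also a unit clause — contradiction.
So x21 must be the other value — set x21 = 0.
(x22) alone gives x22 = 1.
(~x32) alone gives x32 = 0.
(x31) alone gives x31 = 1.
(~x41) alone gives x41 = 0.
(x42) alone gives x42 = 1.
But (~x42) is also a unit clause — contradiction.
Both values of x21 lead to a conflict.
Both values of x12 lead to a conflict.
So x11 must be the other value — set x11 = 1.
(~x21) alone gives x21 = 0.
(~x31) alone gives x31 = 0.
(~x41) alone gives x41 = 0.
Case x22 = 1:
(~x12) alone gives x12 = 0.
(~x32) alone gives x32 = 0.
(x33) alone gives x33 = 1.
(~x42) alone gives x42 = 0.
(x43) alone gives x43 = 1.
But (~x43) is also a unit clause — contradiction.
So x22 must be the other value — set x22 = 0.
(x23) alone gives x23 = 1.
(~x13) alone gives x13 = 0.
(~x33) alone gives x33 = 0.
(x32) alone gives x32 = 1.
(~x12) alone gives x12 = 0.
(~x42) alone gives x42 = 0.
(x43) alone gives x43 = 1.
But (~x43) is also a unit clause — contradiction.
Both values of x22 lead to a conflict.
Both values of x11 lead to a conflict.
No assignment satisfies every clause.

No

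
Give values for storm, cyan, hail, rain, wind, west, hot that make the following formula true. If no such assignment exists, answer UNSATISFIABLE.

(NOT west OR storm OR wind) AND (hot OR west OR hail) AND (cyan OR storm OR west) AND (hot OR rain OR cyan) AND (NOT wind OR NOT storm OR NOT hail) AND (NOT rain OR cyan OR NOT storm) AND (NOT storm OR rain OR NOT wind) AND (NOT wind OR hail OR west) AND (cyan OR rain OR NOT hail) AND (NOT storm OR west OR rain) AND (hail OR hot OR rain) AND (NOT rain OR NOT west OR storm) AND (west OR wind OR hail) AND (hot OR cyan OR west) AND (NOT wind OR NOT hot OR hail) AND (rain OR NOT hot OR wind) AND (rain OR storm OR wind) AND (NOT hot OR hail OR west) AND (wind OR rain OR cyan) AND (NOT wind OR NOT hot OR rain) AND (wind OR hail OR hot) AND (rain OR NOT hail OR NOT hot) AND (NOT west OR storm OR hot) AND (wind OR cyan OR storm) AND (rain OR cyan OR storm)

storm ↦ true, cyan ↦ true, hail ↦ true, rain ↦ true, wind ↦ false, west ↦ false, hot ↦ true

Case west = false:
Case hot = true:
The clause (hail) is unit, so hail = true.
The clause (rain) is unit, so rain = true.
Case cyan = true:
Case wind = false:
No clause remains; storm is free.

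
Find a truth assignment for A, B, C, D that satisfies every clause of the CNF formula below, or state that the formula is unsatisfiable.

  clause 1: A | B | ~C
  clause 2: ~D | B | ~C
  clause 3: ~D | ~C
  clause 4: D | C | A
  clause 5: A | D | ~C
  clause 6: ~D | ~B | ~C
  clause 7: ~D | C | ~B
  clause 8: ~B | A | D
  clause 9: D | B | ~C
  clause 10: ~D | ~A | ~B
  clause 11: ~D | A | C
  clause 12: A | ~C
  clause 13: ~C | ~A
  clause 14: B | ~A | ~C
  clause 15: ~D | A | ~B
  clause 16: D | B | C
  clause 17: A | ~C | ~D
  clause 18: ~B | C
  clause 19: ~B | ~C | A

Branch on D: set D = 1.
The clause (~C) is unit, so C = 0.
The clause (~B) is unit, so B = 0.
The clause (A) is unit, so A = 1.
Every clause now holds.

A=1,  B=0,  C=0,  D=1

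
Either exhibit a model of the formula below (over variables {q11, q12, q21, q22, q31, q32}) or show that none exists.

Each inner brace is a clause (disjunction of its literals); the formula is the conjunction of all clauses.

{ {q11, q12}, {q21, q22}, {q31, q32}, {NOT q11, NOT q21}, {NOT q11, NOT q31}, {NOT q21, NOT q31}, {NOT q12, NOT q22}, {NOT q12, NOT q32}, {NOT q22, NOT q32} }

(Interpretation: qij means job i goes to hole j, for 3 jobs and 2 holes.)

Case q11 = true:
(NOT q21) alone gives q21 = false.
(q22) alone gives q22 = true.
(NOT q31) alone gives q31 = false.
(q32) alone gives q32 = true.
Now (NOT q32) is unsatisfied and unit — conflict.
That branch fails; take q11 = false instead.
(q12) alone gives q12 = true.
(NOT q22) alone gives q22 = false.
(q21) alone gives q21 = true.
(NOT q31) alone gives q31 = false.
(q32) alone gives q32 = true.
Now (NOT q32) is unsatisfied and unit — conflict.
Either choice for q11 ends in contradiction.

UNSATISFIABLE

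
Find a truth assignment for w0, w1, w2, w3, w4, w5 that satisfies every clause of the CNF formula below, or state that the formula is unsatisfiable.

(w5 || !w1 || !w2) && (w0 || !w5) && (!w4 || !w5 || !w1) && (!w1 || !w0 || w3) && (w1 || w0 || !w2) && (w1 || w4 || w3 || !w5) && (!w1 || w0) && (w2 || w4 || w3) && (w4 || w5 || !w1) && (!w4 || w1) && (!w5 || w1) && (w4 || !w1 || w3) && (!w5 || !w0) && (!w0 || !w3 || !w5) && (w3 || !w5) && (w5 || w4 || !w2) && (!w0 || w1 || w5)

w0: false, w1: false, w2: false, w3: true, w4: false, w5: false

Case w0 = false:
The clause (!w5) is unit, so w5 = false.
The clause (!w1) is unit, so w1 = false.
The clause (!w2) is unit, so w2 = false.
The clause (!w4) is unit, so w4 = false.
The clause (w3) is unit, so w3 = true.
Every clause now holds.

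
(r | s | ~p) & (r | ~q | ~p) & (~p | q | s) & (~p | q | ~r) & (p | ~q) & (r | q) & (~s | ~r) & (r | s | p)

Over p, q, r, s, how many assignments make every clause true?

There are 2^4 = 16 truth assignments over (p, q, r, s).
Check each against the 8 clauses (columns in the order p, q, r, s):
  F F F F  ✗ fails (r | q)
  F F F T  ✗ fails (r | q)
  F F T F  ✓ satisfies all
  F F T T  ✗ fails (~s | ~r)
  F T F F  ✗ fails (p | ~q)
  F T F T  ✗ fails (p | ~q)
  F T T F  ✗ fails (p | ~q)
  F T T T  ✗ fails (p | ~q)
  T F F F  ✗ fails (r | s | ~p)
  T F F T  ✗ fails (r | q)
  T F T F  ✗ fails (~p | q | s)
  T F T T  ✗ fails (~p | q | ~r)
  T T F F  ✗ fails (r | s | ~p)
  T T F T  ✗ fails (r | ~q | ~p)
  T T T F  ✓ satisfies all
  T T T T  ✗ fails (~s | ~r)
2 of the 16 rows are models.

2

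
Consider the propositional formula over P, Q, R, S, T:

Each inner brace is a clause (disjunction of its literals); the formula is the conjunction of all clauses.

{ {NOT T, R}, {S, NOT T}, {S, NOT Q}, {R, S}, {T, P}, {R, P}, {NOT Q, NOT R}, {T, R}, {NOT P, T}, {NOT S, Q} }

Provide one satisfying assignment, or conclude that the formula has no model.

UNSATISFIABLE

Case T = false:
Unit clause (P) forces P = true.
That conflicts with the unit clause (NOT P).
Undo T and try T = true.
Unit clause (R) forces R = true.
Unit clause (S) forces S = true.
Unit clause (NOT Q) forces Q = false.
That conflicts with the unit clause (Q).
Both values of T lead to a conflict.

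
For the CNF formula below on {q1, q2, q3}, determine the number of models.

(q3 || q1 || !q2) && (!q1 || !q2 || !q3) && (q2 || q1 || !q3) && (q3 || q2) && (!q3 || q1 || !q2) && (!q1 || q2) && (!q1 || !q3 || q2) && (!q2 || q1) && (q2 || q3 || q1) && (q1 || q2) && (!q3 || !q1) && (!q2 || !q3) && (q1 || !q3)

1

There are 2^3 = 8 truth assignments over (q1, q2, q3).
Check each against the 13 clauses (columns in the order q1, q2, q3):
  F F F  ✗ fails (q3 || q2)
  F F T  ✗ fails (q2 || q1 || !q3)
  F T F  ✗ fails (q3 || q1 || !q2)
  F T T  ✗ fails (!q3 || q1 || !q2)
  T F F  ✗ fails (q3 || q2)
  T F T  ✗ fails (!q1 || q2)
  T T F  ✓ satisfies all
  T T T  ✗ fails (!q1 || !q2 || !q3)
1 of the 8 rows is a model.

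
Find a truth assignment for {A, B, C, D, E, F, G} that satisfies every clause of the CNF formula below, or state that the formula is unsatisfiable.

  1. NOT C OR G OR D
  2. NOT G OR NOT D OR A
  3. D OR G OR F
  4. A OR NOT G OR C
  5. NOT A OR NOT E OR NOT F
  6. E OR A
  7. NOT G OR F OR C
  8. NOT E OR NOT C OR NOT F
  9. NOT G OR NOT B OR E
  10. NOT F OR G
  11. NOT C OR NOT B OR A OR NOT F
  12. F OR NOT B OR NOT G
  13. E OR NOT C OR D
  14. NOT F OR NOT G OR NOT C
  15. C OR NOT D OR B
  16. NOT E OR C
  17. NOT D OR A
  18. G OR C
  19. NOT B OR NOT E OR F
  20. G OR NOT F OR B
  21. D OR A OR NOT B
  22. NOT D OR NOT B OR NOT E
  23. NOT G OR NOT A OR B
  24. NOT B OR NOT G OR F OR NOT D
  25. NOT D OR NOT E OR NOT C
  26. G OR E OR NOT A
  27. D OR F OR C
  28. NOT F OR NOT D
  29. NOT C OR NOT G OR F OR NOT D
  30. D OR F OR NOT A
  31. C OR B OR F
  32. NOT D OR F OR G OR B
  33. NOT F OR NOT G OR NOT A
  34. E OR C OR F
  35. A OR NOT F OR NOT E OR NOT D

Branch on E: set E = true.
Unit clause (C) forces C = true.
Unit clause (NOT F) forces F = false.
Unit clause (NOT B) forces B = false.
Unit clause (NOT D) forces D = false.
Unit clause (G) forces G = true.
Unit clause (NOT A) forces A = false.
All clauses are satisfied.

A ↦ false, B ↦ false, C ↦ true, D ↦ false, E ↦ true, F ↦ false, G ↦ true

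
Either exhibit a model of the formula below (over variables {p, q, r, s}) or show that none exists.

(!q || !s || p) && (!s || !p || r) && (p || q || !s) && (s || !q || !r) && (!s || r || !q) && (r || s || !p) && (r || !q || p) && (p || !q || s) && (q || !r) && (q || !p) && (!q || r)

Branch on q: set q = true.
Unit clause (r) forces r = true.
Unit clause (s) forces s = true.
Unit clause (p) forces p = true.
Every clause now holds.

p ↦ true, q ↦ true, r ↦ true, s ↦ true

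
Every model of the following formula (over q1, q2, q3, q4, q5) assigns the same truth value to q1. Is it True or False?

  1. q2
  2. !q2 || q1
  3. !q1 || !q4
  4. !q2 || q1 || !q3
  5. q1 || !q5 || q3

Suppose q1 = false.
The clause (q2) is unit, so q2 = true.
That conflicts with the unit clause (!q2).
So every satisfying assignment has q1 = True.

True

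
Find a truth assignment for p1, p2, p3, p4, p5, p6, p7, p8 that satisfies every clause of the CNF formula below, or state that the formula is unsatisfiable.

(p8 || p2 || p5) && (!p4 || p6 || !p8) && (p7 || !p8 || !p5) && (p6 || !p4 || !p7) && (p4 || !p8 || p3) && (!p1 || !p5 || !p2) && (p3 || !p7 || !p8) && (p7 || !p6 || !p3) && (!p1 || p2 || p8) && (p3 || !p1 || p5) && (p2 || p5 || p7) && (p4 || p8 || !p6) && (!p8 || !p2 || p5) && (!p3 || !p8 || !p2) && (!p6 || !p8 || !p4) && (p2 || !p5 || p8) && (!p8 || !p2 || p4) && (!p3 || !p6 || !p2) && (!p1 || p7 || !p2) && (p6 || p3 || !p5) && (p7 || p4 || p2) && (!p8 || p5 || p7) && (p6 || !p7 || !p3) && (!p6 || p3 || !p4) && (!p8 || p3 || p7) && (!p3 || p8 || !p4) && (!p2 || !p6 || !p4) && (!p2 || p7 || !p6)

p1: false,  p2: false,  p3: true,  p4: false,  p5: false,  p6: true,  p7: true,  p8: true

Suppose p8 = true.
Suppose p4 = false.
Unit clause (p3) forces p3 = true.
Unit clause (!p2) forces p2 = false.
Unit clause (p7) forces p7 = true.
Unit clause (p6) forces p6 = true.
No clause remains; p1, p5 are free.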